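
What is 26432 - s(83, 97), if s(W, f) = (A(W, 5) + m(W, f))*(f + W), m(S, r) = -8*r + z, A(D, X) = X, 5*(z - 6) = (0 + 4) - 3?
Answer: 164096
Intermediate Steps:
z = 31/5 (z = 6 + ((0 + 4) - 3)/5 = 6 + (4 - 3)/5 = 6 + (⅕)*1 = 6 + ⅕ = 31/5 ≈ 6.2000)
m(S, r) = 31/5 - 8*r (m(S, r) = -8*r + 31/5 = 31/5 - 8*r)
s(W, f) = (56/5 - 8*f)*(W + f) (s(W, f) = (5 + (31/5 - 8*f))*(f + W) = (56/5 - 8*f)*(W + f))
26432 - s(83, 97) = 26432 - (-8*97² + (56/5)*83 + (56/5)*97 - 8*83*97) = 26432 - (-8*9409 + 4648/5 + 5432/5 - 64408) = 26432 - (-75272 + 4648/5 + 5432/5 - 64408) = 26432 - 1*(-137664) = 26432 + 137664 = 164096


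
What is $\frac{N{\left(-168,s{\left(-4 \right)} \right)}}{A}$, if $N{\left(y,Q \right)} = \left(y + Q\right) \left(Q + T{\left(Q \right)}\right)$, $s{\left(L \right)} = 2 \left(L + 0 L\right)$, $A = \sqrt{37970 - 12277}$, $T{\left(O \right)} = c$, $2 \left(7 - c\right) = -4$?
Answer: $- \frac{176 \sqrt{25693}}{25693} \approx -1.098$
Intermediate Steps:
$c = 9$ ($c = 7 - -2 = 7 + 2 = 9$)
$T{\left(O \right)} = 9$
$A = \sqrt{25693} \approx 160.29$
$s{\left(L \right)} = 2 L$ ($s{\left(L \right)} = 2 \left(L + 0\right) = 2 L$)
$N{\left(y,Q \right)} = \left(9 + Q\right) \left(Q + y\right)$ ($N{\left(y,Q \right)} = \left(y + Q\right) \left(Q + 9\right) = \left(Q + y\right) \left(9 + Q\right) = \left(9 + Q\right) \left(Q + y\right)$)
$\frac{N{\left(-168,s{\left(-4 \right)} \right)}}{A} = \frac{\left(2 \left(-4\right)\right)^{2} + 9 \cdot 2 \left(-4\right) + 9 \left(-168\right) + 2 \left(-4\right) \left(-168\right)}{\sqrt{25693}} = \left(\left(-8\right)^{2} + 9 \left(-8\right) - 1512 - -1344\right) \frac{\sqrt{25693}}{25693} = \left(64 - 72 - 1512 + 1344\right) \frac{\sqrt{25693}}{25693} = - 176 \frac{\sqrt{25693}}{25693} = - \frac{176 \sqrt{25693}}{25693}$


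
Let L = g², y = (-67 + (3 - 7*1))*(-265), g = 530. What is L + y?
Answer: 299715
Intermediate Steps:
y = 18815 (y = (-67 + (3 - 7))*(-265) = (-67 - 4)*(-265) = -71*(-265) = 18815)
L = 280900 (L = 530² = 280900)
L + y = 280900 + 18815 = 299715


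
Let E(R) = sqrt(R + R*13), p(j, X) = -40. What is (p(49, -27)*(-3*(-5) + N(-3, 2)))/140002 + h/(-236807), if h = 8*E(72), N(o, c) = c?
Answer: -340/70001 - 96*sqrt(7)/236807 ≈ -0.0059296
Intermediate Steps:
E(R) = sqrt(14)*sqrt(R) (E(R) = sqrt(R + 13*R) = sqrt(14*R) = sqrt(14)*sqrt(R))
h = 96*sqrt(7) (h = 8*(sqrt(14)*sqrt(72)) = 8*(sqrt(14)*(6*sqrt(2))) = 8*(12*sqrt(7)) = 96*sqrt(7) ≈ 253.99)
(p(49, -27)*(-3*(-5) + N(-3, 2)))/140002 + h/(-236807) = -40*(-3*(-5) + 2)/140002 + (96*sqrt(7))/(-236807) = -40*(15 + 2)*(1/140002) + (96*sqrt(7))*(-1/236807) = -40*17*(1/140002) - 96*sqrt(7)/236807 = -680*1/140002 - 96*sqrt(7)/236807 = -340/70001 - 96*sqrt(7)/236807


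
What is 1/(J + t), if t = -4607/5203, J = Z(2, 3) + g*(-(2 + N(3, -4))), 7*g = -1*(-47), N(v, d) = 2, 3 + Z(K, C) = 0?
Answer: -36421/1119676 ≈ -0.032528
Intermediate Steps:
Z(K, C) = -3 (Z(K, C) = -3 + 0 = -3)
g = 47/7 (g = (-1*(-47))/7 = (1/7)*47 = 47/7 ≈ 6.7143)
J = -209/7 (J = -3 + 47*(-(2 + 2))/7 = -3 + 47*(-1*4)/7 = -3 + (47/7)*(-4) = -3 - 188/7 = -209/7 ≈ -29.857)
t = -4607/5203 (t = -4607*1/5203 = -4607/5203 ≈ -0.88545)
1/(J + t) = 1/(-209/7 - 4607/5203) = 1/(-1119676/36421) = -36421/1119676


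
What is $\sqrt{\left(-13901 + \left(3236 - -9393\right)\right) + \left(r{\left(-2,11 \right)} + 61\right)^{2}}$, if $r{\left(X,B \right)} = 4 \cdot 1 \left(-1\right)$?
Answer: $\sqrt{1977} \approx 44.463$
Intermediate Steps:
$r{\left(X,B \right)} = -4$ ($r{\left(X,B \right)} = 4 \left(-1\right) = -4$)
$\sqrt{\left(-13901 + \left(3236 - -9393\right)\right) + \left(r{\left(-2,11 \right)} + 61\right)^{2}} = \sqrt{\left(-13901 + \left(3236 - -9393\right)\right) + \left(-4 + 61\right)^{2}} = \sqrt{\left(-13901 + \left(3236 + 9393\right)\right) + 57^{2}} = \sqrt{\left(-13901 + 12629\right) + 3249} = \sqrt{-1272 + 3249} = \sqrt{1977}$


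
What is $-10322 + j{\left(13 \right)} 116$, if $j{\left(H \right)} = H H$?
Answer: $9282$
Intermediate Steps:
$j{\left(H \right)} = H^{2}$
$-10322 + j{\left(13 \right)} 116 = -10322 + 13^{2} \cdot 116 = -10322 + 169 \cdot 116 = -10322 + 19604 = 9282$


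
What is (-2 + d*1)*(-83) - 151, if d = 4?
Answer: -317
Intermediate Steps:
(-2 + d*1)*(-83) - 151 = (-2 + 4*1)*(-83) - 151 = (-2 + 4)*(-83) - 151 = 2*(-83) - 151 = -166 - 151 = -317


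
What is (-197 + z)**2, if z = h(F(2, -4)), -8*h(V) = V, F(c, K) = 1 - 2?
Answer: 2480625/64 ≈ 38760.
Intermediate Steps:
F(c, K) = -1
h(V) = -V/8
z = 1/8 (z = -1/8*(-1) = 1/8 ≈ 0.12500)
(-197 + z)**2 = (-197 + 1/8)**2 = (-1575/8)**2 = 2480625/64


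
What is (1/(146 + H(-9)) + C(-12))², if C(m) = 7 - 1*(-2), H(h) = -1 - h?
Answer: 1923769/23716 ≈ 81.117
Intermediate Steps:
C(m) = 9 (C(m) = 7 + 2 = 9)
(1/(146 + H(-9)) + C(-12))² = (1/(146 + (-1 - 1*(-9))) + 9)² = (1/(146 + (-1 + 9)) + 9)² = (1/(146 + 8) + 9)² = (1/154 + 9)² = (1387/154)² = 1923769/23716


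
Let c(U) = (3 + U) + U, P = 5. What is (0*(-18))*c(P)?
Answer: 0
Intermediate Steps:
c(U) = 3 + 2*U
(0*(-18))*c(P) = (0*(-18))*(3 + 2*5) = 0*(3 + 10) = 0*13 = 0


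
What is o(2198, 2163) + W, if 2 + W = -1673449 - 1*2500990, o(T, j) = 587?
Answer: -4173854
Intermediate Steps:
W = -4174441 (W = -2 + (-1673449 - 1*2500990) = -2 + (-1673449 - 2500990) = -2 - 4174439 = -4174441)
o(2198, 2163) + W = 587 - 4174441 = -4173854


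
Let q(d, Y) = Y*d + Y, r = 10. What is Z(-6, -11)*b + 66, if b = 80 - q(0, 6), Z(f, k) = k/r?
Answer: -77/5 ≈ -15.400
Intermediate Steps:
Z(f, k) = k/10
q(d, Y) = Y + Y*d
b = 74 (b = 80 - 6*(1 + 0) = 80 - 6 = 74)
Z(-6, -11)*b + 66 = ((⅒)*(-11))*74 + 66 = -11/10*74 + 66 = -407/5 + 66 = -77/5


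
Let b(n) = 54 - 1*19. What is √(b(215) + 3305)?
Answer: 2*√835 ≈ 57.793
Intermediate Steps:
b(n) = 35 (b(n) = 54 - 19 = 35)
√(b(215) + 3305) = √(35 + 3305) = √3340 = 2*√835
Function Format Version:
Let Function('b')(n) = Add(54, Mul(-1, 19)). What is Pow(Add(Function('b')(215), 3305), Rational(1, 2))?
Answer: Mul(2, Pow(835, Rational(1, 2))) ≈ 57.793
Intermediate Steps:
Function('b')(n) = 35 (Function('b')(n) = Add(54, -19) = 35)
Pow(Add(Function('b')(215), 3305), Rational(1, 2)) = Pow(Add(35, 3305), Rational(1, 2)) = Pow(3340, Rational(1, 2)) = Mul(2, Pow(835, Rational(1, 2)))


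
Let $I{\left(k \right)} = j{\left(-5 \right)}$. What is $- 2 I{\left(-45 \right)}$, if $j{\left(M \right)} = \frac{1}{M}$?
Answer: $\frac{2}{5} \approx 0.4$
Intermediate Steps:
$I{\left(k \right)} = - \frac{1}{5}$ ($I{\left(k \right)} = \frac{1}{-5} = - \frac{1}{5}$)
$- 2 I{\left(-45 \right)} = \left(-2\right) \left(- \frac{1}{5}\right) = \frac{2}{5}$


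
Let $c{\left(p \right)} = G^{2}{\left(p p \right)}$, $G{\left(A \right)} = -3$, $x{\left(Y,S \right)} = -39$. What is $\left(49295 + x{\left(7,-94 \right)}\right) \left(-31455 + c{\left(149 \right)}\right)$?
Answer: $-1548904176$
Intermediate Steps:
$c{\left(p \right)} = 9$ ($c{\left(p \right)} = \left(-3\right)^{2} = 9$)
$\left(49295 + x{\left(7,-94 \right)}\right) \left(-31455 + c{\left(149 \right)}\right) = \left(49295 - 39\right) \left(-31455 + 9\right) = 49256 \left(-31446\right) = -1548904176$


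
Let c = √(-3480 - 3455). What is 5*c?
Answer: 5*I*√6935 ≈ 416.38*I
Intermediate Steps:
c = I*√6935 (c = √(-6935) = I*√6935 ≈ 83.277*I)
5*c = 5*(I*√6935) = 5*I*√6935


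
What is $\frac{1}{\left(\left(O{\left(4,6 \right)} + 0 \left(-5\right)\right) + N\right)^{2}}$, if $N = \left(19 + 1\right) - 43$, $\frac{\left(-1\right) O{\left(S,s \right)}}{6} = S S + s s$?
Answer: $\frac{1}{112225} \approx 8.9107 \cdot 10^{-6}$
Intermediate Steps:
$O{\left(S,s \right)} = - 6 S^{2} - 6 s^{2}$ ($O{\left(S,s \right)} = - 6 \left(S S + s s\right) = - 6 \left(S^{2} + s^{2}\right) = - 6 S^{2} - 6 s^{2}$)
$N = -23$ ($N = 20 - 43 = -23$)
$\frac{1}{\left(\left(O{\left(4,6 \right)} + 0 \left(-5\right)\right) + N\right)^{2}} = \frac{1}{\left(\left(\left(- 6 \cdot 4^{2} - 6 \cdot 6^{2}\right) + 0 \left(-5\right)\right) - 23\right)^{2}} = \frac{1}{\left(\left(\left(\left(-6\right) 16 - 216\right) + 0\right) - 23\right)^{2}} = \frac{1}{\left(\left(\left(-96 - 216\right) + 0\right) - 23\right)^{2}} = \frac{1}{\left(\left(-312 + 0\right) - 23\right)^{2}} = \frac{1}{\left(-312 - 23\right)^{2}} = \frac{1}{\left(-335\right)^{2}} = \frac{1}{112225}$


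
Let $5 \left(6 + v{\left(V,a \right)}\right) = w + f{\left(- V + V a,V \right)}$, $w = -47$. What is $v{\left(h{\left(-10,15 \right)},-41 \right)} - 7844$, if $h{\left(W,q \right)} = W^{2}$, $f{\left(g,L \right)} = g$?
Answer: $- \frac{43497}{5} \approx -8699.4$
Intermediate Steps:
$v{\left(V,a \right)} = - \frac{77}{5} - \frac{V}{5} + \frac{V a}{5}$ ($v{\left(V,a \right)} = -6 + \frac{-47 + \left(- V + V a\right)}{5} = -6 + \frac{-47 - V + V a}{5} = -6 - \left(\frac{47}{5} + \frac{V}{5} - \frac{V a}{5}\right) = - \frac{77}{5} - \frac{V}{5} + \frac{V a}{5}$)
$v{\left(h{\left(-10,15 \right)},-41 \right)} - 7844 = \left(- \frac{77}{5} + \frac{\left(-10\right)^{2} \left(-1 - 41\right)}{5}\right) - 7844 = \left(- \frac{77}{5} + \frac{1}{5} \cdot 100 \left(-42\right)\right) - 7844 = \left(- \frac{77}{5} - 840\right) - 7844 = - \frac{4277}{5} - 7844 = - \frac{43497}{5}$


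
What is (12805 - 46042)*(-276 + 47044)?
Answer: -1554428016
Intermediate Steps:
(12805 - 46042)*(-276 + 47044) = -33237*46768 = -1554428016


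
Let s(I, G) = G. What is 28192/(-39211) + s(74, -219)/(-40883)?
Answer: -1143986327/1603063313 ≈ -0.71362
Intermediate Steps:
28192/(-39211) + s(74, -219)/(-40883) = 28192/(-39211) - 219/(-40883) = 28192*(-1/39211) - 219*(-1/40883) = -28192/39211 + 219/40883 = -1143986327/1603063313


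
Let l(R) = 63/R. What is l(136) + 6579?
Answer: 894807/136 ≈ 6579.5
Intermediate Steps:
l(136) + 6579 = 63/136 + 6579 = 894807/136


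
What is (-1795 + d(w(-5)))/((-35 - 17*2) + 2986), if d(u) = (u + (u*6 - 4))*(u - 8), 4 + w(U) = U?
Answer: -656/2917 ≈ -0.22489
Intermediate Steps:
w(U) = -4 + U
d(u) = (-8 + u)*(-4 + 7*u) (d(u) = (u + (6*u - 4))*(-8 + u) = (u + (-4 + 6*u))*(-8 + u) = (-4 + 7*u)*(-8 + u) = (-8 + u)*(-4 + 7*u))
(-1795 + d(w(-5)))/((-35 - 17*2) + 2986) = (-1795 + (32 - 60*(-4 - 5) + 7*(-4 - 5)²))/((-35 - 17*2) + 2986) = (-1795 + (32 - 60*(-9) + 7*(-9)²))/((-35 - 34) + 2986) = (-1795 + (32 + 540 + 7*81))/(-69 + 2986) = (-1795 + (32 + 540 + 567))/2917 = (-1795 + 1139)*(1/2917) = -656*1/2917 = -656/2917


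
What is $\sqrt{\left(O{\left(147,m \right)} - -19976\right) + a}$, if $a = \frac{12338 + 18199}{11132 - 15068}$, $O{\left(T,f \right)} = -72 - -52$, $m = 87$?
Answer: $\frac{\sqrt{2146111626}}{328} \approx 141.24$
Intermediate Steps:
$O{\left(T,f \right)} = -20$ ($O{\left(T,f \right)} = -72 + 52 = -20$)
$a = - \frac{10179}{1312}$ ($a = \frac{30537}{-3936} = 30537 \left(- \frac{1}{3936}\right) = - \frac{10179}{1312} \approx -7.7584$)
$\sqrt{\left(O{\left(147,m \right)} - -19976\right) + a} = \sqrt{\left(-20 - -19976\right) - \frac{10179}{1312}} = \sqrt{\left(-20 + 19976\right) - \frac{10179}{1312}} = \sqrt{19956 - \frac{10179}{1312}} = \sqrt{\frac{26172093}{1312}} = \frac{\sqrt{2146111626}}{328}$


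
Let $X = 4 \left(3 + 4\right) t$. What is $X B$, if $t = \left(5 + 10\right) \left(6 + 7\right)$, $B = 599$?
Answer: $3270540$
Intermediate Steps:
$t = 195$ ($t = 15 \cdot 13 = 195$)
$X = 5460$ ($X = 4 \left(3 + 4\right) 195 = 4 \cdot 7 \cdot 195 = 28 \cdot 195 = 5460$)
$X B = 5460 \cdot 599 = 3270540$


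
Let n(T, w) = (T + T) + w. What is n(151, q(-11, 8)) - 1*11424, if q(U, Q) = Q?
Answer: -11114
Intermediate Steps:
n(T, w) = w + 2*T (n(T, w) = 2*T + w = w + 2*T)
n(151, q(-11, 8)) - 1*11424 = (8 + 2*151) - 1*11424 = (8 + 302) - 11424 = 310 - 11424 = -11114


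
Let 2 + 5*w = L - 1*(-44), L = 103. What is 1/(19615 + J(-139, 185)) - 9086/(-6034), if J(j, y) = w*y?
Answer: 16212451/10766380 ≈ 1.5058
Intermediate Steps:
w = 29 (w = -2/5 + (103 - 1*(-44))/5 = -2/5 + (103 + 44)/5 = -2/5 + (1/5)*147 = -2/5 + 147/5 = 29)
J(j, y) = 29*y
1/(19615 + J(-139, 185)) - 9086/(-6034) = 1/(19615 + 29*185) - 9086/(-6034) = 1/(19615 + 5365) - 9086*(-1)/6034 = 1/24980 - 1*(-649/431) = 1/24980 + 649/431 = 16212451/10766380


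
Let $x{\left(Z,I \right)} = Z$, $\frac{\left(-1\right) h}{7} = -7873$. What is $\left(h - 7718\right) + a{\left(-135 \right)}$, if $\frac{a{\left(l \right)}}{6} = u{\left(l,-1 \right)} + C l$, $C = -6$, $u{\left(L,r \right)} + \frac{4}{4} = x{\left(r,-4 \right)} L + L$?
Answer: $52247$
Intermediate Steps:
$h = 55111$ ($h = \left(-7\right) \left(-7873\right) = 55111$)
$u{\left(L,r \right)} = -1 + L + L r$ ($u{\left(L,r \right)} = -1 + \left(r L + L\right) = -1 + \left(L r + L\right) = -1 + \left(L + L r\right) = -1 + L + L r$)
$a{\left(l \right)} = -6 - 36 l$ ($a{\left(l \right)} = 6 \left(\left(-1 + l + l \left(-1\right)\right) - 6 l\right) = 6 \left(\left(-1 + l - l\right) - 6 l\right) = 6 \left(-1 - 6 l\right) = -6 - 36 l$)
$\left(h - 7718\right) + a{\left(-135 \right)} = \left(55111 - 7718\right) - -4854 = 47393 + \left(-6 + 4860\right) = 47393 + 4854 = 52247$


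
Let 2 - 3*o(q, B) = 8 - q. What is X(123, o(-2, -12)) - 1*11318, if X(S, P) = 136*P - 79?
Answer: -35279/3 ≈ -11760.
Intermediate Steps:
o(q, B) = -2 + q/3 (o(q, B) = ⅔ - (8 - q)/3 = ⅔ + (-8/3 + q/3) = -2 + q/3)
X(S, P) = -79 + 136*P
X(123, o(-2, -12)) - 1*11318 = (-79 + 136*(-2 + (⅓)*(-2))) - 1*11318 = (-79 + 136*(-2 - ⅔)) - 11318 = (-79 + 136*(-8/3)) - 11318 = (-79 - 1088/3) - 11318 = -1325/3 - 11318 = -35279/3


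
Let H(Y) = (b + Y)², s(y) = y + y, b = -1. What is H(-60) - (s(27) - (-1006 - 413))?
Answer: 2248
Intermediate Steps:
s(y) = 2*y
H(Y) = (-1 + Y)²
H(-60) - (s(27) - (-1006 - 413)) = (-1 - 60)² - (2*27 - (-1006 - 413)) = (-61)² - (54 - 1*(-1419)) = 3721 - (54 + 1419) = 3721 - 1*1473 = 3721 - 1473 = 2248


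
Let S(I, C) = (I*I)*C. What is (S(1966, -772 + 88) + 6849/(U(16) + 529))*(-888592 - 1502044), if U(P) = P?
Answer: 3444554686336674516/545 ≈ 6.3203e+15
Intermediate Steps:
S(I, C) = C*I² (S(I, C) = I²*C = C*I²)
(S(1966, -772 + 88) + 6849/(U(16) + 529))*(-888592 - 1502044) = ((-772 + 88)*1966² + 6849/(16 + 529))*(-888592 - 1502044) = (-684*3865156 + 6849/545)*(-2390636) = (-2643766704 + (1/545)*6849)*(-2390636) = (-2643766704 + 6849/545)*(-2390636) = -1440852846831/545*(-2390636) = 3444554686336674516/545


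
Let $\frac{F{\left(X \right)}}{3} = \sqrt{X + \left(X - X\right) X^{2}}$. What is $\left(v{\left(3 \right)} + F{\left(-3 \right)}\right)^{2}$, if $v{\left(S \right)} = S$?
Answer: $-18 + 18 i \sqrt{3} \approx -18.0 + 31.177 i$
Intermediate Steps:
$F{\left(X \right)} = 3 \sqrt{X}$ ($F{\left(X \right)} = 3 \sqrt{X + \left(X - X\right) X^{2}} = 3 \sqrt{X + 0 X^{2}} = 3 \sqrt{X + 0} = 3 \sqrt{X}$)
$\left(v{\left(3 \right)} + F{\left(-3 \right)}\right)^{2} = \left(3 + 3 \sqrt{-3}\right)^{2} = \left(3 + 3 i \sqrt{3}\right)^{2}$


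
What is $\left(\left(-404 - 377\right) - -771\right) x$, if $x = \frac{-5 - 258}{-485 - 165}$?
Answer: $- \frac{263}{65} \approx -4.0462$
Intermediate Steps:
$x = \frac{263}{650}$ ($x = - \frac{263}{-650} = \left(-263\right) \left(- \frac{1}{650}\right) = \frac{263}{650} \approx 0.40462$)
$\left(\left(-404 - 377\right) - -771\right) x = \left(\left(-404 - 377\right) - -771\right) \frac{263}{650} = \left(\left(-404 - 377\right) + 771\right) \frac{263}{650} = \left(-781 + 771\right) \frac{263}{650} = \left(-10\right) \frac{263}{650} = - \frac{263}{65}$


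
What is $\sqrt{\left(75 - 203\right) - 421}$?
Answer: $3 i \sqrt{61} \approx 23.431 i$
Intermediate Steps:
$\sqrt{\left(75 - 203\right) - 421} = \sqrt{-128 - 421} = \sqrt{-549} = 3 i \sqrt{61}$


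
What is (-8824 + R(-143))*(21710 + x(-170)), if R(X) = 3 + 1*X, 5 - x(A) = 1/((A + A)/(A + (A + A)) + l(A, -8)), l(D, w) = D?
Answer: -24720970743/127 ≈ -1.9465e+8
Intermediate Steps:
x(A) = 5 - 1/(2/3 + A) (x(A) = 5 - 1/((A + A)/(A + (A + A)) + A) = 5 - 1/((2*A)/(A + 2*A) + A) = 5 - 1/((2*A)/((3*A)) + A) = 5 - 1/((2*A)*(1/(3*A)) + A) = 5 - 1/(2/3 + A))
R(X) = 3 + X
(-8824 + R(-143))*(21710 + x(-170)) = (-8824 + (3 - 143))*(21710 + (7 + 15*(-170))/(2 + 3*(-170))) = (-8824 - 140)*(21710 + (7 - 2550)/(2 - 510)) = -8964*(21710 - 2543/(-508)) = -8964*(21710 - 1/508*(-2543)) = -8964*(21710 + 2543/508) = -8964*11031223/508 = -24720970743/127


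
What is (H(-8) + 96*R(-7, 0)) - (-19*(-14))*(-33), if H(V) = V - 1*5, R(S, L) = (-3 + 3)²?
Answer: 8765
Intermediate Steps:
R(S, L) = 0 (R(S, L) = 0² = 0)
H(V) = -5 + V (H(V) = V - 5 = -5 + V)
(H(-8) + 96*R(-7, 0)) - (-19*(-14))*(-33) = ((-5 - 8) + 96*0) - (-19*(-14))*(-33) = (-13 + 0) - 266*(-33) = -13 - 1*(-8778) = -13 + 8778 = 8765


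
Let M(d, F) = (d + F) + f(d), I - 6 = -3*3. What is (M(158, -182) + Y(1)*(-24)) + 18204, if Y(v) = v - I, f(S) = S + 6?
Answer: 18248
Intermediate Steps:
I = -3 (I = 6 - 3*3 = 6 - 9 = -3)
f(S) = 6 + S
Y(v) = 3 + v (Y(v) = v - 1*(-3) = v + 3 = 3 + v)
M(d, F) = 6 + F + 2*d (M(d, F) = (d + F) + (6 + d) = (F + d) + (6 + d) = 6 + F + 2*d)
(M(158, -182) + Y(1)*(-24)) + 18204 = ((6 - 182 + 2*158) + (3 + 1)*(-24)) + 18204 = ((6 - 182 + 316) + 4*(-24)) + 18204 = (140 - 96) + 18204 = 44 + 18204 = 18248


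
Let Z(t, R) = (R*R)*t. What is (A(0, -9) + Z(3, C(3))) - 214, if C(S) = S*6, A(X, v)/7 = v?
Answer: 695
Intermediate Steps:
A(X, v) = 7*v
C(S) = 6*S
Z(t, R) = t*R² (Z(t, R) = R²*t = t*R²)
(A(0, -9) + Z(3, C(3))) - 214 = (7*(-9) + 3*(6*3)²) - 214 = (-63 + 3*18²) - 214 = (-63 + 3*324) - 214 = (-63 + 972) - 214 = 909 - 214 = 695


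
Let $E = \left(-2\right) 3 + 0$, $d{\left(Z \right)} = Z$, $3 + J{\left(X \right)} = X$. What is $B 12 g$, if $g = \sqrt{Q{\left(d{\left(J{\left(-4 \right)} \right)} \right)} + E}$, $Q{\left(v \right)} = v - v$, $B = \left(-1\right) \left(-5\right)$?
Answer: $60 i \sqrt{6} \approx 146.97 i$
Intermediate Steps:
$J{\left(X \right)} = -3 + X$
$B = 5$
$Q{\left(v \right)} = 0$
$E = -6$ ($E = -6 + 0 = -6$)
$g = i \sqrt{6}$ ($g = \sqrt{0 - 6} = \sqrt{-6} = i \sqrt{6} \approx 2.4495 i$)
$B 12 g = 5 \cdot 12 i \sqrt{6} = 60 i \sqrt{6}$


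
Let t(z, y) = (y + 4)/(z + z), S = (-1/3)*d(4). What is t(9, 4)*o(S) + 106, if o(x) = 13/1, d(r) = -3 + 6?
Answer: 1006/9 ≈ 111.78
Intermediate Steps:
d(r) = 3
S = -1 (S = -1/3*3 = -1*⅓*3 = -⅓*3 = -1)
t(z, y) = (4 + y)/(2*z) (t(z, y) = (4 + y)/((2*z)) = (4 + y)*(1/(2*z)) = (4 + y)/(2*z))
o(x) = 13 (o(x) = 13*1 = 13)
t(9, 4)*o(S) + 106 = ((½)*(4 + 4)/9)*13 + 106 = ((½)*(⅑)*8)*13 + 106 = (4/9)*13 + 106 = 52/9 + 106 = 1006/9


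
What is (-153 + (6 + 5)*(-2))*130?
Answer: -22750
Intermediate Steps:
(-153 + (6 + 5)*(-2))*130 = (-153 + 11*(-2))*130 = (-153 - 22)*130 = -175*130 = -22750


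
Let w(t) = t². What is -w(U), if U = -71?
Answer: -5041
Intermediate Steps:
-w(U) = -1*(-71)² = -1*5041 = -5041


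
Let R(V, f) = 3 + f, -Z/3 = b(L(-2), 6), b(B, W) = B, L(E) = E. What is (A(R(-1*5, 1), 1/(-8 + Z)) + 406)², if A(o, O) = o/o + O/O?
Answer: 166464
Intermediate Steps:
Z = 6 (Z = -3*(-2) = 6)
A(o, O) = 2 (A(o, O) = 1 + 1 = 2)
(A(R(-1*5, 1), 1/(-8 + Z)) + 406)² = (2 + 406)² = 408² = 166464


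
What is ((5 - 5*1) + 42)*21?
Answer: 882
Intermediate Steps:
((5 - 5*1) + 42)*21 = ((5 - 5) + 42)*21 = (0 + 42)*21 = 42*21 = 882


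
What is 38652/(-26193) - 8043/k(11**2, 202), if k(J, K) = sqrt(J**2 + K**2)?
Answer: -12884/8731 - 8043*sqrt(55445)/55445 ≈ -35.633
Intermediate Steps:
38652/(-26193) - 8043/k(11**2, 202) = 38652/(-26193) - 8043/sqrt((11**2)**2 + 202**2) = 38652*(-1/26193) - 8043/sqrt(121**2 + 40804) = -12884/8731 - 8043/sqrt(14641 + 40804) = -12884/8731 - 8043*sqrt(55445)/55445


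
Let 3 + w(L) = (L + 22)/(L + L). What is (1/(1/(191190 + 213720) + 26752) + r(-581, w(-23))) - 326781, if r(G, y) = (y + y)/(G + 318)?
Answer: -21411895256010863782/65523689389729 ≈ -3.2678e+5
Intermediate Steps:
w(L) = -3 + (22 + L)/(2*L) (w(L) = -3 + (L + 22)/(L + L) = -3 + (22 + L)/((2*L)) = -3 + (22 + L)*(1/(2*L)) = -3 + (22 + L)/(2*L))
r(G, y) = 2*y/(318 + G) (r(G, y) = (2*y)/(318 + G) = 2*y/(318 + G))
(1/(1/(191190 + 213720) + 26752) + r(-581, w(-23))) - 326781 = (1/(1/(191190 + 213720) + 26752) + 2*(-5/2 + 11/(-23))/(318 - 581)) - 326781 = (1/(1/404910 + 26752) + 2*(-5/2 + 11*(-1/23))/(-263)) - 326781 = (1/(1/404910 + 26752) + 2*(-5/2 - 11/23)*(-1/263)) - 326781 = (1/(10832152321/404910) + 2*(-137/46)*(-1/263)) - 326781 = (404910/10832152321 + 137/6049) - 326781 = 1486454168567/65523689389729 - 326781 = -21411895256010863782/65523689389729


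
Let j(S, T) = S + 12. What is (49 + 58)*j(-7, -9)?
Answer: 535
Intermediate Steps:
j(S, T) = 12 + S
(49 + 58)*j(-7, -9) = (49 + 58)*(12 - 7) = 107*5 = 535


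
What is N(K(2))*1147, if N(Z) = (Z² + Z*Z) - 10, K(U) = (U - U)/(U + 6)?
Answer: -11470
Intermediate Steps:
K(U) = 0 (K(U) = 0/(6 + U) = 0)
N(Z) = -10 + 2*Z² (N(Z) = (Z² + Z²) - 10 = 2*Z² - 10 = -10 + 2*Z²)
N(K(2))*1147 = (-10 + 2*0²)*1147 = (-10 + 2*0)*1147 = (-10 + 0)*1147 = -10*1147 = -11470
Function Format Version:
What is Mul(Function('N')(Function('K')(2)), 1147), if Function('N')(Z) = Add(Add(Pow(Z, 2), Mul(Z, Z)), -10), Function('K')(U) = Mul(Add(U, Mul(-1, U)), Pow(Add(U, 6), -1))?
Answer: -11470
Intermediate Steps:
Function('K')(U) = 0 (Function('K')(U) = Mul(0, Pow(Add(6, U), -1)) = 0)
Function('N')(Z) = Add(-10, Mul(2, Pow(Z, 2))) (Function('N')(Z) = Add(Add(Pow(Z, 2), Pow(Z, 2)), -10) = Add(Mul(2, Pow(Z, 2)), -10) = Add(-10, Mul(2, Pow(Z, 2))))
Mul(Function('N')(Function('K')(2)), 1147) = Mul(Add(-10, Mul(2, Pow(0, 2))), 1147) = Mul(Add(-10, Mul(2, 0)), 1147) = Mul(Add(-10, 0), 1147) = Mul(-10, 1147) = -11470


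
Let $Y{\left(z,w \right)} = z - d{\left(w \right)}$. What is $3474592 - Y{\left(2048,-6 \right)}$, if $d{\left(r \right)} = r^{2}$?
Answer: $3472580$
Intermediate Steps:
$Y{\left(z,w \right)} = z - w^{2}$
$3474592 - Y{\left(2048,-6 \right)} = 3474592 - \left(2048 - \left(-6\right)^{2}\right) = 3474592 - \left(2048 - 36\right) = 3474592 - 2012 = 3472580$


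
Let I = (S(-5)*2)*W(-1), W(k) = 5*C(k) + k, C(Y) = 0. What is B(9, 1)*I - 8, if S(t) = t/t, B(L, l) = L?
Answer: -26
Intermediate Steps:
S(t) = 1
W(k) = k (W(k) = 5*0 + k = 0 + k = k)
I = -2 (I = (1*2)*(-1) = 2*(-1) = -2)
B(9, 1)*I - 8 = 9*(-2) - 8 = -18 - 8 = -26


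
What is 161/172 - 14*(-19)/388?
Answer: 27055/16684 ≈ 1.6216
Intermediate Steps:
161/172 - 14*(-19)/388 = 161*(1/172) + 266*(1/388) = 161/172 + 133/194 = 27055/16684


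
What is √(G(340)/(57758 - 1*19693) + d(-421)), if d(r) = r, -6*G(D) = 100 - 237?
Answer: I*√21960167384670/228390 ≈ 20.518*I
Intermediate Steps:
G(D) = 137/6 (G(D) = -(100 - 237)/6 = -⅙*(-137) = 137/6)
√(G(340)/(57758 - 1*19693) + d(-421)) = √(137/(6*(57758 - 1*19693)) - 421) = √(137/(6*(57758 - 19693)) - 421) = √((137/6)/38065 - 421) = √((137/6)*(1/38065) - 421) = √(137/228390 - 421) = √(-96152053/228390) = I*√21960167384670/228390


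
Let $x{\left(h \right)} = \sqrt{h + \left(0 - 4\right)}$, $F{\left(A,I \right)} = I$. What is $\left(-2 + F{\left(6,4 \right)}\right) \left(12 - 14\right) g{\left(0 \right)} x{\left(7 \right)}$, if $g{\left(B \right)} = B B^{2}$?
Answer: $0$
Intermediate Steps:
$g{\left(B \right)} = B^{3}$
$x{\left(h \right)} = \sqrt{-4 + h}$ ($x{\left(h \right)} = \sqrt{h + \left(0 - 4\right)} = \sqrt{h - 4} = \sqrt{-4 + h}$)
$\left(-2 + F{\left(6,4 \right)}\right) \left(12 - 14\right) g{\left(0 \right)} x{\left(7 \right)} = \left(-2 + 4\right) \left(12 - 14\right) 0^{3} \sqrt{-4 + 7} = 2 \left(-2\right) 0 \sqrt{3} = \left(-4\right) 0 \sqrt{3} = 0 \sqrt{3} = 0$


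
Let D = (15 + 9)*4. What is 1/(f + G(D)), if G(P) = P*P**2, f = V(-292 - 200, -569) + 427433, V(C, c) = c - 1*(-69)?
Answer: 1/1311669 ≈ 7.6239e-7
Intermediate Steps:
V(C, c) = 69 + c (V(C, c) = c + 69 = 69 + c)
f = 426933 (f = (69 - 569) + 427433 = -500 + 427433 = 426933)
D = 96 (D = 24*4 = 96)
G(P) = P**3
1/(f + G(D)) = 1/(426933 + 96**3) = 1/(426933 + 884736) = 1/1311669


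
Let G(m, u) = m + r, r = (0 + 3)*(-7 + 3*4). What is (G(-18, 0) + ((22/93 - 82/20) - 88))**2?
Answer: 7783297729/864900 ≈ 8999.1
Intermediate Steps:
r = 15 (r = 3*(-7 + 12) = 3*5 = 15)
G(m, u) = 15 + m (G(m, u) = m + 15 = 15 + m)
(G(-18, 0) + ((22/93 - 82/20) - 88))**2 = ((15 - 18) + ((22/93 - 82/20) - 88))**2 = (-3 + ((22*(1/93) - 82*1/20) - 88))**2 = (-3 + ((22/93 - 41/10) - 88))**2 = (-3 + (-3593/930 - 88))**2 = (-3 - 85433/930)**2 = (-88223/930)**2 = 7783297729/864900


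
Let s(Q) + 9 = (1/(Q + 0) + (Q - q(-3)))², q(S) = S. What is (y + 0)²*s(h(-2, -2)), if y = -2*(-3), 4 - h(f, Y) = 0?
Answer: 6273/4 ≈ 1568.3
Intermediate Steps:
h(f, Y) = 4 (h(f, Y) = 4 - 1*0 = 4 + 0 = 4)
y = 6
s(Q) = -9 + (3 + Q + 1/Q)² (s(Q) = -9 + (1/(Q + 0) + (Q - 1*(-3)))² = -9 + (1/Q + (Q + 3))² = -9 + (1/Q + (3 + Q))² = -9 + (3 + Q + 1/Q)²)
(y + 0)²*s(h(-2, -2)) = (6 + 0)²*(-9 + (1 + 4² + 3*4)²/4²) = 6²*(-9 + (1 + 16 + 12)²/16) = 36*(-9 + (1/16)*29²) = 36*(-9 + (1/16)*841) = 36*(-9 + 841/16) = 36*(697/16) = 6273/4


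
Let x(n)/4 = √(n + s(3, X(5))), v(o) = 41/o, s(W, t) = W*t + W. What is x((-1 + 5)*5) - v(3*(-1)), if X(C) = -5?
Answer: 41/3 + 8*√2 ≈ 24.980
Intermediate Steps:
s(W, t) = W + W*t
x(n) = 4*√(-12 + n) (x(n) = 4*√(n + 3*(1 - 5)) = 4*√(n + 3*(-4)) = 4*√(n - 12) = 4*√(-12 + n))
x((-1 + 5)*5) - v(3*(-1)) = 4*√(-12 + (-1 + 5)*5) - 41/(3*(-1)) = 4*√(-12 + 4*5) - 41/(-3) = 4*√(-12 + 20) - 41*(-1)/3 = 4*√8 - 1*(-41/3) = 4*(2*√2) + 41/3 = 8*√2 + 41/3 = 41/3 + 8*√2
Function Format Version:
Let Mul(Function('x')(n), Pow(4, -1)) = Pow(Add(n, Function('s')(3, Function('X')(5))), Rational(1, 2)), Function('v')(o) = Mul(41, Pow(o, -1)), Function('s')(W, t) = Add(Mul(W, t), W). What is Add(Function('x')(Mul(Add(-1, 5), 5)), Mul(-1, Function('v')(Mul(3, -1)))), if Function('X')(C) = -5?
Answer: Add(Rational(41, 3), Mul(8, Pow(2, Rational(1, 2)))) ≈ 24.980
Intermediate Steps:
Function('s')(W, t) = Add(W, Mul(W, t))
Function('x')(n) = Mul(4, Pow(Add(-12, n), Rational(1, 2))) (Function('x')(n) = Mul(4, Pow(Add(n, Mul(3, Add(1, -5))), Rational(1, 2))) = Mul(4, Pow(Add(n, Mul(3, -4)), Rational(1, 2))) = Mul(4, Pow(Add(n, -12), Rational(1, 2))) = Mul(4, Pow(Add(-12, n), Rational(1, 2))))
Add(Function('x')(Mul(Add(-1, 5), 5)), Mul(-1, Function('v')(Mul(3, -1)))) = Add(Mul(4, Pow(Add(-12, Mul(Add(-1, 5), 5)), Rational(1, 2))), Mul(-1, Mul(41, Pow(Mul(3, -1), -1)))) = Add(Mul(4, Pow(Add(-12, Mul(4, 5)), Rational(1, 2))), Mul(-1, Mul(41, Pow(-3, -1)))) = Add(Mul(4, Pow(Add(-12, 20), Rational(1, 2))), Mul(-1, Mul(41, Rational(-1, 3)))) = Add(Mul(4, Pow(8, Rational(1, 2))), Mul(-1, Rational(-41, 3))) = Add(Mul(4, Mul(2, Pow(2, Rational(1, 2)))), Rational(41, 3)) = Add(Mul(8, Pow(2, Rational(1, 2))), Rational(41, 3)) = Add(Rational(41, 3), Mul(8, Pow(2, Rational(1, 2))))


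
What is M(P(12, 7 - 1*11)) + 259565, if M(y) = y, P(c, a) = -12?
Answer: 259553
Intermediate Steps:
M(P(12, 7 - 1*11)) + 259565 = -12 + 259565 = 259553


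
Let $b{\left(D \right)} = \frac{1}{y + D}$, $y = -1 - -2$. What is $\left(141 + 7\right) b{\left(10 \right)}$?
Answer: $\frac{148}{11} \approx 13.455$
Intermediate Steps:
$y = 1$ ($y = -1 + 2 = 1$)
$b{\left(D \right)} = \frac{1}{1 + D}$
$\left(141 + 7\right) b{\left(10 \right)} = \frac{141 + 7}{1 + 10} = \frac{148}{11}$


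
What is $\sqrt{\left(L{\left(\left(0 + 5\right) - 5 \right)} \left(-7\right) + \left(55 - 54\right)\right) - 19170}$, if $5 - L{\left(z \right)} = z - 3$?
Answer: $5 i \sqrt{769} \approx 138.65 i$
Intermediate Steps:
$L{\left(z \right)} = 8 - z$ ($L{\left(z \right)} = 5 - \left(z - 3\right) = 5 - \left(-3 + z\right) = 8 - z$)
$\sqrt{\left(L{\left(\left(0 + 5\right) - 5 \right)} \left(-7\right) + \left(55 - 54\right)\right) - 19170} = \sqrt{\left(\left(8 - \left(\left(0 + 5\right) - 5\right)\right) \left(-7\right) + \left(55 - 54\right)\right) - 19170} = \sqrt{\left(\left(8 - \left(5 - 5\right)\right) \left(-7\right) + \left(55 - 54\right)\right) - 19170} = \sqrt{\left(\left(8 - 0\right) \left(-7\right) + 1\right) - 19170} = \sqrt{\left(\left(8 + 0\right) \left(-7\right) + 1\right) - 19170} = \sqrt{\left(8 \left(-7\right) + 1\right) - 19170} = \sqrt{\left(-56 + 1\right) - 19170} = \sqrt{-55 - 19170} = \sqrt{-19225} = 5 i \sqrt{769}$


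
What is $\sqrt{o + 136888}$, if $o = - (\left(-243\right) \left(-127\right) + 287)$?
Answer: $2 \sqrt{26435} \approx 325.18$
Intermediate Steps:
$o = -31148$ ($o = - (30861 + 287) = \left(-1\right) 31148 = -31148$)
$\sqrt{o + 136888} = \sqrt{-31148 + 136888} = \sqrt{105740} = 2 \sqrt{26435}$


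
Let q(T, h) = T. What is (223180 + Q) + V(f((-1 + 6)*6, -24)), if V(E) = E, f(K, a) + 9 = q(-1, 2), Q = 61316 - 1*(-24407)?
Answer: 308893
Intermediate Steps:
Q = 85723 (Q = 61316 + 24407 = 85723)
f(K, a) = -10 (f(K, a) = -9 - 1 = -10)
(223180 + Q) + V(f((-1 + 6)*6, -24)) = (223180 + 85723) - 10 = 308903 - 10 = 308893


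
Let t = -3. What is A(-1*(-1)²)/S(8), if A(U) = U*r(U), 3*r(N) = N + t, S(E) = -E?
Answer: -⅙ ≈ -0.16667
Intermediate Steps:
r(N) = -1 + N/3 (r(N) = (N - 3)/3 = (-3 + N)/3 = -1 + N/3)
A(U) = U*(-1 + U/3)
A(-1*(-1)²)/S(8) = ((-1*(-1)²)*(-3 - 1*(-1)²)/3)/((-1*8)) = ((-1*1)*(-3 - 1*1)/3)/(-8) = ((⅓)*(-1)*(-3 - 1))*(-⅛) = ((⅓)*(-1)*(-4))*(-⅛) = (4/3)*(-⅛) = -⅙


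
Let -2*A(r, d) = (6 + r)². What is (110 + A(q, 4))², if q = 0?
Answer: 8464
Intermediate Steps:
A(r, d) = -(6 + r)²/2
(110 + A(q, 4))² = (110 - (6 + 0)²/2)² = (110 - ½*6²)² = (110 - ½*36)² = (110 - 18)² = 92² = 8464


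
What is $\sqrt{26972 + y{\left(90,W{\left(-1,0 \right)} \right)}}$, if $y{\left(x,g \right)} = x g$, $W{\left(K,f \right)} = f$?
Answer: $2 \sqrt{6743} \approx 164.23$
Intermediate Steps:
$y{\left(x,g \right)} = g x$
$\sqrt{26972 + y{\left(90,W{\left(-1,0 \right)} \right)}} = \sqrt{26972 + 0 \cdot 90} = \sqrt{26972 + 0} = \sqrt{26972} = 2 \sqrt{6743}$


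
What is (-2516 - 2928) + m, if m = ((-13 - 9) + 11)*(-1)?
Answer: -5433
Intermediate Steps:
m = 11 (m = (-22 + 11)*(-1) = -11*(-1) = 11)
(-2516 - 2928) + m = (-2516 - 2928) + 11 = -5444 + 11 = -5433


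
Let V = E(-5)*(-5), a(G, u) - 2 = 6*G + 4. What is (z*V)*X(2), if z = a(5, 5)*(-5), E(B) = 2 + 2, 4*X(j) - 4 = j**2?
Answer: 7200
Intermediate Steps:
X(j) = 1 + j**2/4
a(G, u) = 6 + 6*G (a(G, u) = 2 + (6*G + 4) = 2 + (4 + 6*G) = 6 + 6*G)
E(B) = 4
z = -180 (z = (6 + 6*5)*(-5) = (6 + 30)*(-5) = 36*(-5) = -180)
V = -20 (V = 4*(-5) = -20)
(z*V)*X(2) = (-180*(-20))*(1 + (1/4)*2**2) = 3600*(1 + (1/4)*4) = 3600*(1 + 1) = 3600*2 = 7200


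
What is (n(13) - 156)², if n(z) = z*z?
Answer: 169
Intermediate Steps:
n(z) = z²
(n(13) - 156)² = (13² - 156)² = (169 - 156)² = 13² = 169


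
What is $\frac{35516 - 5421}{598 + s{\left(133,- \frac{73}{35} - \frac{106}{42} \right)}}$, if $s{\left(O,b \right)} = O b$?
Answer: $- \frac{451425}{226} \approx -1997.5$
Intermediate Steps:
$\frac{35516 - 5421}{598 + s{\left(133,- \frac{73}{35} - \frac{106}{42} \right)}} = \frac{35516 - 5421}{598 + 133 \left(- \frac{73}{35} - \frac{106}{42}\right)} = \frac{30095}{598 + 133 \left(\left(-73\right) \frac{1}{35} - \frac{53}{21}\right)} = \frac{30095}{598 + 133 \left(- \frac{73}{35} - \frac{53}{21}\right)} = \frac{30095}{598 + 133 \left(- \frac{484}{105}\right)} = \frac{30095}{598 - \frac{9196}{15}} = \frac{30095}{- \frac{226}{15}} = 30095 \left(- \frac{15}{226}\right) = - \frac{451425}{226}$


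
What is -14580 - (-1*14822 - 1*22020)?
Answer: 22262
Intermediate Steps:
-14580 - (-1*14822 - 1*22020) = -14580 - (-14822 - 22020) = -14580 - 1*(-36842) = -14580 + 36842 = 22262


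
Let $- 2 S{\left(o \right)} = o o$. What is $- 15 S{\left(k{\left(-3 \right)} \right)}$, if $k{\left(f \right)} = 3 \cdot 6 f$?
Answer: $21870$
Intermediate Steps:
$k{\left(f \right)} = 18 f$
$S{\left(o \right)} = - \frac{o^{2}}{2}$ ($S{\left(o \right)} = - \frac{o o}{2} = - \frac{o^{2}}{2}$)
$- 15 S{\left(k{\left(-3 \right)} \right)} = - 15 \left(- \frac{\left(18 \left(-3\right)\right)^{2}}{2}\right) = - 15 \left(- \frac{\left(-54\right)^{2}}{2}\right) = - 15 \left(\left(- \frac{1}{2}\right) 2916\right) = \left(-15\right) \left(-1458\right) = 21870$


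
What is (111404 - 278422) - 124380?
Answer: -291398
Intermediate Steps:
(111404 - 278422) - 124380 = -167018 - 124380 = -291398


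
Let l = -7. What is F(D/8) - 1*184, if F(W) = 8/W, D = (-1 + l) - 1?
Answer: -1720/9 ≈ -191.11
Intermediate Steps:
D = -9 (D = (-1 - 7) - 1 = -8 - 1 = -9)
F(D/8) - 1*184 = 8/((-9/8)) - 1*184 = 8/((-9*1/8)) - 184 = 8/(-9/8) - 184 = 8*(-8/9) - 184 = -64/9 - 184 = -1720/9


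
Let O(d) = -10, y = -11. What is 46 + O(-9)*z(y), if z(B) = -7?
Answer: 116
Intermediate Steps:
46 + O(-9)*z(y) = 46 - 10*(-7) = 46 + 70 = 116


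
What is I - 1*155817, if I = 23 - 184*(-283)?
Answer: -103722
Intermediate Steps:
I = 52095 (I = 23 + 52072 = 52095)
I - 1*155817 = 52095 - 1*155817 = 52095 - 155817 = -103722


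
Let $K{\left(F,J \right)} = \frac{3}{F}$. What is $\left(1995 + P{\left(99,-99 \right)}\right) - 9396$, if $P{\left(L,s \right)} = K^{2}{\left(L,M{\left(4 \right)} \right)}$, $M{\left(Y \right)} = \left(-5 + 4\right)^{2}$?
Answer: $- \frac{8059688}{1089} \approx -7401.0$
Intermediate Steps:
$M{\left(Y \right)} = 1$ ($M{\left(Y \right)} = \left(-1\right)^{2} = 1$)
$P{\left(L,s \right)} = \frac{9}{L^{2}}$ ($P{\left(L,s \right)} = \left(\frac{3}{L}\right)^{2} = \frac{9}{L^{2}}$)
$\left(1995 + P{\left(99,-99 \right)}\right) - 9396 = \left(1995 + \frac{9}{9801}\right) - 9396 = \left(1995 + 9 \cdot \frac{1}{9801}\right) - 9396 = \left(1995 + \frac{1}{1089}\right) - 9396 = \frac{2172556}{1089} - 9396 = - \frac{8059688}{1089}$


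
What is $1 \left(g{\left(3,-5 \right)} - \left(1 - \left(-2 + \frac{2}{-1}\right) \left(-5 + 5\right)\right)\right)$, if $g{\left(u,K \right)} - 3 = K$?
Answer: $-3$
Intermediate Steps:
$g{\left(u,K \right)} = 3 + K$
$1 \left(g{\left(3,-5 \right)} - \left(1 - \left(-2 + \frac{2}{-1}\right) \left(-5 + 5\right)\right)\right) = 1 \left(\left(3 - 5\right) - \left(1 - \left(-2 + \frac{2}{-1}\right) \left(-5 + 5\right)\right)\right) = 1 \left(-2 - \left(1 - \left(-2 + 2 \left(-1\right)\right) 0\right)\right) = 1 \left(-2 - \left(1 - \left(-2 - 2\right) 0\right)\right) = 1 \left(-2 - 1\right) = 1 \left(-3\right) = -3$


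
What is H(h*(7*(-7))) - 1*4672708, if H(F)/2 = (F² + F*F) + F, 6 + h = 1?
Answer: -4432118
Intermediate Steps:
h = -5 (h = -6 + 1 = -5)
H(F) = 2*F + 4*F² (H(F) = 2*((F² + F*F) + F) = 2*((F² + F²) + F) = 2*(2*F² + F) = 2*(F + 2*F²) = 2*F + 4*F²)
H(h*(7*(-7))) - 1*4672708 = 2*(-35*(-7))*(1 + 2*(-35*(-7))) - 1*4672708 = 2*(-5*(-49))*(1 + 2*(-5*(-49))) - 4672708 = 2*245*(1 + 2*245) - 4672708 = 2*245*(1 + 490) - 4672708 = 2*245*491 - 4672708 = 240590 - 4672708 = -4432118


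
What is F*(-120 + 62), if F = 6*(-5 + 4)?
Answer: 348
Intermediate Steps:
F = -6 (F = 6*(-1) = -6)
F*(-120 + 62) = -6*(-120 + 62) = -6*(-58) = 348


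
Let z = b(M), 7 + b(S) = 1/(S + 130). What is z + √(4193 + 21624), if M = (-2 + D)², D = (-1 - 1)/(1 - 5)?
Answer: -3699/529 + √25817 ≈ 153.68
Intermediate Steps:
D = ½ (D = -2/(-4) = -2*(-¼) = ½ ≈ 0.50000)
M = 9/4 (M = (-2 + ½)² = (-3/2)² = 9/4 ≈ 2.2500)
b(S) = -7 + 1/(130 + S) (b(S) = -7 + 1/(S + 130) = -7 + 1/(130 + S))
z = -3699/529 (z = (-909 - 7*9/4)/(130 + 9/4) = (-909 - 63/4)/(529/4) = (4/529)*(-3699/4) = -3699/529 ≈ -6.9924)
z + √(4193 + 21624) = -3699/529 + √(4193 + 21624) = -3699/529 + √25817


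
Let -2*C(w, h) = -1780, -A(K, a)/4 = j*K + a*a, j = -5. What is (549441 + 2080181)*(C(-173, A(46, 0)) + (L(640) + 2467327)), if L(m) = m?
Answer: 6492160682054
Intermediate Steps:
A(K, a) = -4*a² + 20*K (A(K, a) = -4*(-5*K + a*a) = -4*(-5*K + a²) = -4*(a² - 5*K) = -4*a² + 20*K)
C(w, h) = 890 (C(w, h) = -½*(-1780) = 890)
(549441 + 2080181)*(C(-173, A(46, 0)) + (L(640) + 2467327)) = (549441 + 2080181)*(890 + (640 + 2467327)) = 2629622*(890 + 2467967) = 2629622*2468857 = 6492160682054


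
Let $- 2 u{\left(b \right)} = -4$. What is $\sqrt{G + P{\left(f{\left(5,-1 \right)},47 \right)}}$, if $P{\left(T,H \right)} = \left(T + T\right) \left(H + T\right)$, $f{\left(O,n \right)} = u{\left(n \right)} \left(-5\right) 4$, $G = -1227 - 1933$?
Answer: $2 i \sqrt{930} \approx 60.992 i$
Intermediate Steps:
$u{\left(b \right)} = 2$ ($u{\left(b \right)} = \left(- \frac{1}{2}\right) \left(-4\right) = 2$)
$G = -3160$
$f{\left(O,n \right)} = -40$ ($f{\left(O,n \right)} = 2 \left(-5\right) 4 = \left(-10\right) 4 = -40$)
$P{\left(T,H \right)} = 2 T \left(H + T\right)$
$\sqrt{G + P{\left(f{\left(5,-1 \right)},47 \right)}} = \sqrt{-3160 + 2 \left(-40\right) \left(47 - 40\right)} = \sqrt{-3160 + 2 \left(-40\right) 7} = \sqrt{-3160 - 560} = \sqrt{-3720} = 2 i \sqrt{930}$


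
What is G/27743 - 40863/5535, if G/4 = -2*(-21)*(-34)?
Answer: -388426043/51185835 ≈ -7.5885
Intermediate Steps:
G = -5712 (G = 4*(-2*(-21)*(-34)) = 4*(42*(-34)) = 4*(-1428) = -5712)
G/27743 - 40863/5535 = -5712/27743 - 40863/5535 = -5712*1/27743 - 40863*1/5535 = -5712/27743 - 13621/1845 = -388426043/51185835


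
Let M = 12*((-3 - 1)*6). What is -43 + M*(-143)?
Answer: 41141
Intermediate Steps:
M = -288 (M = 12*(-4*6) = 12*(-24) = -288)
-43 + M*(-143) = -43 - 288*(-143) = -43 + 41184 = 41141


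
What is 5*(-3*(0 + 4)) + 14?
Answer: -46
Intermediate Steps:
5*(-3*(0 + 4)) + 14 = 5*(-3*4) + 14 = 5*(-12) + 14 = -60 + 14 = -46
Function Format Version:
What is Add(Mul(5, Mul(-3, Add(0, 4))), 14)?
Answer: -46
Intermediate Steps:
Add(Mul(5, Mul(-3, Add(0, 4))), 14) = Add(Mul(5, Mul(-3, 4)), 14) = Add(Mul(5, -12), 14) = Add(-60, 14) = -46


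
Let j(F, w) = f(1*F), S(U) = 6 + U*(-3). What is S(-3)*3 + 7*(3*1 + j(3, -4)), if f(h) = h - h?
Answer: 66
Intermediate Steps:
S(U) = 6 - 3*U
f(h) = 0
j(F, w) = 0
S(-3)*3 + 7*(3*1 + j(3, -4)) = (6 - 3*(-3))*3 + 7*(3*1 + 0) = (6 + 9)*3 + 7*(3 + 0) = 15*3 + 7*3 = 45 + 21 = 66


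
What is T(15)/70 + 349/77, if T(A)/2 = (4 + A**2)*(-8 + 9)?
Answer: 4264/385 ≈ 11.075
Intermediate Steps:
T(A) = 8 + 2*A**2 (T(A) = 2*((4 + A**2)*(-8 + 9)) = 2*((4 + A**2)*1) = 2*(4 + A**2) = 8 + 2*A**2)
T(15)/70 + 349/77 = (8 + 2*15**2)/70 + 349/77 = (8 + 2*225)*(1/70) + 349*(1/77) = (8 + 450)*(1/70) + 349/77 = 458*(1/70) + 349/77 = 229/35 + 349/77 = 4264/385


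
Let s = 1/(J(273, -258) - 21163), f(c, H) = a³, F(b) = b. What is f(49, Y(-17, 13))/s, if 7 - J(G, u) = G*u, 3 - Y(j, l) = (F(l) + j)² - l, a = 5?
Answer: 6159750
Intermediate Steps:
Y(j, l) = 3 + l - (j + l)² (Y(j, l) = 3 - ((l + j)² - l) = 3 - ((j + l)² - l) = 3 + (l - (j + l)²) = 3 + l - (j + l)²)
f(c, H) = 125 (f(c, H) = 5³ = 125)
J(G, u) = 7 - G*u
s = 1/49278 (s = 1/((7 - 1*273*(-258)) - 21163) = 1/((7 + 70434) - 21163) = 1/(70441 - 21163) = 1/49278 ≈ 2.0293e-5)
f(49, Y(-17, 13))/s = 125/(1/49278) = 125*49278 = 6159750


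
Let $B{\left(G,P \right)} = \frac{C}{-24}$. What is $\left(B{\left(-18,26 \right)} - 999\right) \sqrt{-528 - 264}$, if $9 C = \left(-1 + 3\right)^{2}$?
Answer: $- \frac{53947 i \sqrt{22}}{9} \approx - 28115.0 i$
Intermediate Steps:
$C = \frac{4}{9}$ ($C = \frac{\left(-1 + 3\right)^{2}}{9} = \frac{2^{2}}{9} = \frac{1}{9} \cdot 4 = \frac{4}{9} \approx 0.44444$)
$B{\left(G,P \right)} = - \frac{1}{54}$ ($B{\left(G,P \right)} = \frac{4}{9 \left(-24\right)} = \frac{4}{9} \left(- \frac{1}{24}\right) = - \frac{1}{54}$)
$\left(B{\left(-18,26 \right)} - 999\right) \sqrt{-528 - 264} = \left(- \frac{1}{54} - 999\right) \sqrt{-528 - 264} = - \frac{53947 \sqrt{-792}}{54} = - \frac{53947 \cdot 6 i \sqrt{22}}{54} = - \frac{53947 i \sqrt{22}}{9}$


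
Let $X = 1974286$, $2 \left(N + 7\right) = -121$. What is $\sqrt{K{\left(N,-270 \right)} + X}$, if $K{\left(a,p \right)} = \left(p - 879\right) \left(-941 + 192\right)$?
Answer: $\sqrt{2834887} \approx 1683.7$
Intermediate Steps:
$N = - \frac{135}{2}$ ($N = -7 + \frac{1}{2} \left(-121\right) = -7 - \frac{121}{2} = - \frac{135}{2} \approx -67.5$)
$K{\left(a,p \right)} = 658371 - 749 p$ ($K{\left(a,p \right)} = \left(-879 + p\right) \left(-749\right) = 658371 - 749 p$)
$\sqrt{K{\left(N,-270 \right)} + X} = \sqrt{\left(658371 - -202230\right) + 1974286} = \sqrt{\left(658371 + 202230\right) + 1974286} = \sqrt{860601 + 1974286} = \sqrt{2834887}$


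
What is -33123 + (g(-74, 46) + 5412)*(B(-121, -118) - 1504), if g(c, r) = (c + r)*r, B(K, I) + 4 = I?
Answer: -6738747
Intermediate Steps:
B(K, I) = -4 + I
g(c, r) = r*(c + r)
-33123 + (g(-74, 46) + 5412)*(B(-121, -118) - 1504) = -33123 + (46*(-74 + 46) + 5412)*((-4 - 118) - 1504) = -33123 + (46*(-28) + 5412)*(-122 - 1504) = -33123 + (-1288 + 5412)*(-1626) = -33123 + 4124*(-1626) = -33123 - 6705624 = -6738747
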